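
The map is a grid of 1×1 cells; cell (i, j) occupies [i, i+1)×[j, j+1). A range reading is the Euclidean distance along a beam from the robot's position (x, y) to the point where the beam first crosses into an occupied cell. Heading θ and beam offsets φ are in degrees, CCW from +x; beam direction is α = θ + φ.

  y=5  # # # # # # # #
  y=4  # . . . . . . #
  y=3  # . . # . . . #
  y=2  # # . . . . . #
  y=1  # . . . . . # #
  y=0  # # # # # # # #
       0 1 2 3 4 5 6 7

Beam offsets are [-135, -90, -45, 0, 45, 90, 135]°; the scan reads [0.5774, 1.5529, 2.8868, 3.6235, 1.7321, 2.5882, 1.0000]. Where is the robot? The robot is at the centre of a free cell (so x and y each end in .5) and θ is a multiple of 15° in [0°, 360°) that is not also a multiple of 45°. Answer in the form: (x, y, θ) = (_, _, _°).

Enumerate (i+0.5, j+0.5, θ) over the 21 free cells and 16 admissible headings. For each, cast all 7 beams and compare to the given ranges.
  (3.5, 4.5, 15°): beam 2 = 0.5176 ≠ 1.5529 ✗
  (5.5, 1.5, 255°): beam 1 = 4.0415 ≠ 0.5774 ✗
  (1.5, 4.5, 300°): beam 1 = 0.5176 ≠ 0.5774 ✗
  …
  (4.5, 1.5, 75°): r_1=0.5774, r_2=1.5529, r_3=2.8868, r_4=3.6235, r_5=1.7321, r_6=2.5882, r_7=1.0000 — all match ✓
Only this pose fits every beam.

(x, y, θ) = (4.5, 1.5, 75°)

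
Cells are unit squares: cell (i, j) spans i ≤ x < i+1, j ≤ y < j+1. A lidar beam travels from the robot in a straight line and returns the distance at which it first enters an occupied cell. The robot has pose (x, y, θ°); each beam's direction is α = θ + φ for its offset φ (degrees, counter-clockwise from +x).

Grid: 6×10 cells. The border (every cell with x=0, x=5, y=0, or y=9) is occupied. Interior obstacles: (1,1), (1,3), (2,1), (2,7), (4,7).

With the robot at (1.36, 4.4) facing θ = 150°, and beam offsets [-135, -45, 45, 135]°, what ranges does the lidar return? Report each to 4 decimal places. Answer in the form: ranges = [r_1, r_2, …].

ranges = [3.7684, 1.3909, 0.3727, 0.4141]

beam 1: φ=-135°, α=15°
  d=(0.9659,0.2588)  start (1,4)  tX=0.6626 tY=2.3182  stride 1/|dx|=1.0353 1/|dy|=3.8637
    cross x-line → (2,4), t=0.6626
    cross x-line → (3,4), t=1.6979
    cross y-line → (3,5), t=2.3182
    cross x-line → (4,5), t=2.7331
    cross x-line → (5,5), t=3.7684 (wall)
  → r_1 = 3.7684
beam 2: φ=-45°, α=105°
  d=(-0.2588,0.9659)  start (1,4)  tX=1.3909 tY=0.6212  stride 1/|dx|=3.8637 1/|dy|=1.0353
    cross y-line → (1,5), t=0.6212
    cross x-line → (0,5), t=1.3909 (wall)
  → r_2 = 1.3909
beam 3: φ=45°, α=195°
  d=(-0.9659,-0.2588)  start (1,4)  tX=0.3727 tY=1.5455  stride 1/|dx|=1.0353 1/|dy|=3.8637
    cross x-line → (0,4), t=0.3727 (wall)
  → r_3 = 0.3727
beam 4: φ=135°, α=285°
  d=(0.2588,-0.9659)  start (1,4)  tX=2.4728 tY=0.4141  stride 1/|dx|=3.8637 1/|dy|=1.0353
    cross y-line → (1,3), t=0.4141 (wall)
  → r_4 = 0.4141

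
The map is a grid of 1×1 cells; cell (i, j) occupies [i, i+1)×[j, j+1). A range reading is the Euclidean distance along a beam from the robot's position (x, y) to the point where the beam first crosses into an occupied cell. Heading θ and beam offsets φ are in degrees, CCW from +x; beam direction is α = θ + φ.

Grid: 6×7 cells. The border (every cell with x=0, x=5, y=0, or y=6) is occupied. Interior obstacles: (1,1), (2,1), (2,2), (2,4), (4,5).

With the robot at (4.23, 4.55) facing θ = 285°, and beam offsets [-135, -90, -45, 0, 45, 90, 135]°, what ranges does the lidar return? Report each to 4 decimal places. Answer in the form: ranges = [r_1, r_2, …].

ranges = [2.9000, 1.2734, 2.4600, 2.9751, 0.8891, 0.7972, 0.5196]

beam 1: φ=-135°, α=150°
  d=(-0.8660,0.5000)  start (4,4)  tX=0.2656 tY=0.9000  stride 1/|dx|=1.1547 1/|dy|=2.0000
    cross x-line → (3,4), t=0.2656
    cross y-line → (3,5), t=0.9000
    cross x-line → (2,5), t=1.4203
    cross x-line → (1,5), t=2.5750
    cross y-line → (1,6), t=2.9000 (wall)
  → r_1 = 2.9000
beam 2: φ=-90°, α=195°
  d=(-0.9659,-0.2588)  start (4,4)  tX=0.2381 tY=2.1250  stride 1/|dx|=1.0353 1/|dy|=3.8637
    cross x-line → (3,4), t=0.2381
    cross x-line → (2,4), t=1.2734 (wall)
  → r_2 = 1.2734
beam 3: φ=-45°, α=240°
  d=(-0.5000,-0.8660)  start (4,4)  tX=0.4600 tY=0.6351  stride 1/|dx|=2.0000 1/|dy|=1.1547
    cross x-line → (3,4), t=0.4600
    cross y-line → (3,3), t=0.6351
    cross y-line → (3,2), t=1.7898
    cross x-line → (2,2), t=2.4600 (wall)
  → r_3 = 2.4600
beam 4: φ=0°, α=285°
  d=(0.2588,-0.9659)  start (4,4)  tX=2.9751 tY=0.5694  stride 1/|dx|=3.8637 1/|dy|=1.0353
    cross y-line → (4,3), t=0.5694
    cross y-line → (4,2), t=1.6047
    cross y-line → (4,1), t=2.6400
    cross x-line → (5,1), t=2.9751 (wall)
  → r_4 = 2.9751
beam 5: φ=45°, α=330°
  d=(0.8660,-0.5000)  start (4,4)  tX=0.8891 tY=1.1000  stride 1/|dx|=1.1547 1/|dy|=2.0000
    cross x-line → (5,4), t=0.8891 (wall)
  → r_5 = 0.8891
beam 6: φ=90°, α=15°
  d=(0.9659,0.2588)  start (4,4)  tX=0.7972 tY=1.7387  stride 1/|dx|=1.0353 1/|dy|=3.8637
    cross x-line → (5,4), t=0.7972 (wall)
  → r_6 = 0.7972
beam 7: φ=135°, α=60°
  d=(0.5000,0.8660)  start (4,4)  tX=1.5400 tY=0.5196  stride 1/|dx|=2.0000 1/|dy|=1.1547
    cross y-line → (4,5), t=0.5196 (wall)
  → r_7 = 0.5196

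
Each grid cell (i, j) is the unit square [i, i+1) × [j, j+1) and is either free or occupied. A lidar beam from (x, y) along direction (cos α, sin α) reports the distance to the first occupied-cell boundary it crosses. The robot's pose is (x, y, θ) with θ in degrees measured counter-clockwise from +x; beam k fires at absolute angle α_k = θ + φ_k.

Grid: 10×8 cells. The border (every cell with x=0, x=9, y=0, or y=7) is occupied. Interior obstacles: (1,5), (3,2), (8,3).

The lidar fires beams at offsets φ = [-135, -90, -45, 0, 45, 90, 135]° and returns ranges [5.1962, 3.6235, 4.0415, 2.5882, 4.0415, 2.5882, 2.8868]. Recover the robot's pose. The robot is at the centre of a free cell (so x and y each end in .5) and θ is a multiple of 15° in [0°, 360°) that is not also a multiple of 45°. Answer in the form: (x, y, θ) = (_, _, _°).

(x, y, θ) = (5.5, 4.5, 345°)

Enumerate (i+0.5, j+0.5, θ) over the 45 free cells and 16 admissible headings. For each, cast all 7 beams and compare to the given ranges.
  (1.5, 4.5, 345°): beam 1 = 0.5774 ≠ 5.1962 ✗
  (4.5, 2.5, 30°): beam 1 = 1.5529 ≠ 5.1962 ✗
  (4.5, 6.5, 105°): beam 1 = 5.0000 ≠ 5.1962 ✗
  …
  (5.5, 4.5, 345°): r_1=5.1962, r_2=3.6235, r_3=4.0415, r_4=2.5882, r_5=4.0415, r_6=2.5882, r_7=2.8868 — all match ✓
No second candidate reproduces the full scan.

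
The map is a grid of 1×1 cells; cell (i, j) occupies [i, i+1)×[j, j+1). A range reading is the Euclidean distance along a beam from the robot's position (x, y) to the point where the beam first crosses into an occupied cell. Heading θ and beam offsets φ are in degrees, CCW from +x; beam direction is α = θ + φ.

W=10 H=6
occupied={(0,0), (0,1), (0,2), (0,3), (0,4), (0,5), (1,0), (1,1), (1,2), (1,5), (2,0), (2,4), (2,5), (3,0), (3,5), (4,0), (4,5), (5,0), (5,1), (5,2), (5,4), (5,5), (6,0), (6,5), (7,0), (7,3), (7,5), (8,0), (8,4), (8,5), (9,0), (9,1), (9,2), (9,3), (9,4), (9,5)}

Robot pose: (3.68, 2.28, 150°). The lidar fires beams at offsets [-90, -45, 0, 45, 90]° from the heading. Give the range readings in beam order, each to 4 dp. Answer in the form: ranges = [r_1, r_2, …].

ranges = [2.6400, 2.6273, 3.0946, 1.7393, 1.4780]

beam 1: φ=-90°, α=60°
  direction (0.5000, 0.8660); cell (3,2); t to first gridline: x 0.6400, y 0.8314 (then +2.0000 / +1.1547)
    (4,2) via x @ 0.6400
    (4,3) via y @ 0.8314
    (4,4) via y @ 1.9861
    (5,4) via x @ 2.6400  # hit
  → r_1 = 2.6400
beam 2: φ=-45°, α=105°
  direction (-0.2588, 0.9659); cell (3,2); t to first gridline: x 2.6273, y 0.7454 (then +3.8637 / +1.0353)
    (3,3) via y @ 0.7454
    (3,4) via y @ 1.7807
    (2,4) via x @ 2.6273  # hit
  → r_2 = 2.6273
beam 3: φ=0°, α=150°
  direction (-0.8660, 0.5000); cell (3,2); t to first gridline: x 0.7852, y 1.4400 (then +1.1547 / +2.0000)
    (2,2) via x @ 0.7852
    (2,3) via y @ 1.4400
    (1,3) via x @ 1.9399
    (0,3) via x @ 3.0946  # hit
  → r_3 = 3.0946
beam 4: φ=45°, α=195°
  direction (-0.9659, -0.2588); cell (3,2); t to first gridline: x 0.7040, y 1.0818 (then +1.0353 / +3.8637)
    (2,2) via x @ 0.7040
    (2,1) via y @ 1.0818
    (1,1) via x @ 1.7393  # hit
  → r_4 = 1.7393
beam 5: φ=90°, α=240°
  direction (-0.5000, -0.8660); cell (3,2); t to first gridline: x 1.3600, y 0.3233 (then +2.0000 / +1.1547)
    (3,1) via y @ 0.3233
    (2,1) via x @ 1.3600
    (2,0) via y @ 1.4780  # hit
  → r_5 = 1.4780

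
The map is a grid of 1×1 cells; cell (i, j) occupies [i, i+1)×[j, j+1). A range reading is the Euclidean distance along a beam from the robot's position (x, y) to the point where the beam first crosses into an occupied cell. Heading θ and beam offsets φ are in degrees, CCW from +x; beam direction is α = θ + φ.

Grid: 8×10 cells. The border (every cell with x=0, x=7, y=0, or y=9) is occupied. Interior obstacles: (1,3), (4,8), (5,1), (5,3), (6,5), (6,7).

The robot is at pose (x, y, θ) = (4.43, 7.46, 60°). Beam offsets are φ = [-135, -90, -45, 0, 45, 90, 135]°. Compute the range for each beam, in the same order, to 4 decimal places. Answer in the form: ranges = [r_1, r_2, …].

ranges = [3.5821, 2.9200, 1.6254, 0.6235, 0.5590, 3.0800, 3.5510]

beam 1: φ=-135°, α=285°
  dir = (cos 285°, sin 285°) = (0.2588, -0.9659); from cell (4,7)
  next x-line at t=2.2023, next y-line at t=0.4762; Δt_x=3.8637, Δt_y=1.0353
    y: enter (4,6) at t=0.4762
    y: enter (4,5) at t=1.5115
    x: enter (5,5) at t=2.2023
    y: enter (5,4) at t=2.5468
    y: enter (5,3) at t=3.5821 ← occupied
  → r_1 = 3.5821
beam 2: φ=-90°, α=330°
  dir = (cos 330°, sin 330°) = (0.8660, -0.5000); from cell (4,7)
  next x-line at t=0.6582, next y-line at t=0.9200; Δt_x=1.1547, Δt_y=2.0000
    x: enter (5,7) at t=0.6582
    y: enter (5,6) at t=0.9200
    x: enter (6,6) at t=1.8129
    y: enter (6,5) at t=2.9200 ← occupied
  → r_2 = 2.9200
beam 3: φ=-45°, α=15°
  dir = (cos 15°, sin 15°) = (0.9659, 0.2588); from cell (4,7)
  next x-line at t=0.5901, next y-line at t=2.0864; Δt_x=1.0353, Δt_y=3.8637
    x: enter (5,7) at t=0.5901
    x: enter (6,7) at t=1.6254 ← occupied
  → r_3 = 1.6254
beam 4: φ=0°, α=60°
  dir = (cos 60°, sin 60°) = (0.5000, 0.8660); from cell (4,7)
  next x-line at t=1.1400, next y-line at t=0.6235; Δt_x=2.0000, Δt_y=1.1547
    y: enter (4,8) at t=0.6235 ← occupied
  → r_4 = 0.6235
beam 5: φ=45°, α=105°
  dir = (cos 105°, sin 105°) = (-0.2588, 0.9659); from cell (4,7)
  next x-line at t=1.6614, next y-line at t=0.5590; Δt_x=3.8637, Δt_y=1.0353
    y: enter (4,8) at t=0.5590 ← occupied
  → r_5 = 0.5590
beam 6: φ=90°, α=150°
  dir = (cos 150°, sin 150°) = (-0.8660, 0.5000); from cell (4,7)
  next x-line at t=0.4965, next y-line at t=1.0800; Δt_x=1.1547, Δt_y=2.0000
    x: enter (3,7) at t=0.4965
    y: enter (3,8) at t=1.0800
    x: enter (2,8) at t=1.6512
    x: enter (1,8) at t=2.8059
    y: enter (1,9) at t=3.0800 ← occupied
  → r_6 = 3.0800
beam 7: φ=135°, α=195°
  dir = (cos 195°, sin 195°) = (-0.9659, -0.2588); from cell (4,7)
  next x-line at t=0.4452, next y-line at t=1.7773; Δt_x=1.0353, Δt_y=3.8637
    x: enter (3,7) at t=0.4452
    x: enter (2,7) at t=1.4804
    y: enter (2,6) at t=1.7773
    x: enter (1,6) at t=2.5157
    x: enter (0,6) at t=3.5510 ← occupied
  → r_7 = 3.5510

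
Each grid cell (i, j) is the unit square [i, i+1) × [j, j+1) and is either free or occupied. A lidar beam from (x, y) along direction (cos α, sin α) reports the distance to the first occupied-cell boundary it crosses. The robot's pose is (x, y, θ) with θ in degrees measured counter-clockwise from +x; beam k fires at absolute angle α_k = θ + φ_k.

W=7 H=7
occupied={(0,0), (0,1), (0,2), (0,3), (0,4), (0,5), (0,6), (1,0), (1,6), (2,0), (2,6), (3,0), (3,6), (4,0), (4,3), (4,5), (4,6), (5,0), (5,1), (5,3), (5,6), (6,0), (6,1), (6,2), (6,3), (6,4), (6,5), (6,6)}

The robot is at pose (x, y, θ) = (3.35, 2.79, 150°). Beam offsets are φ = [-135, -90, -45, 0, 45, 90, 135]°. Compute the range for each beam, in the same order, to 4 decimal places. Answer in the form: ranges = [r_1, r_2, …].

ranges = [0.8114, 1.3000, 3.3232, 2.7135, 2.4329, 2.0669, 1.8531]

beam 1: φ=-135°, α=15°
  direction (0.9659, 0.2588); cell (3,2); t to first gridline: x 0.6729, y 0.8114 (then +1.0353 / +3.8637)
    (4,2) via x @ 0.6729
    (4,3) via y @ 0.8114  # hit
  → r_1 = 0.8114
beam 2: φ=-90°, α=60°
  direction (0.5000, 0.8660); cell (3,2); t to first gridline: x 1.3000, y 0.2425 (then +2.0000 / +1.1547)
    (3,3) via y @ 0.2425
    (4,3) via x @ 1.3000  # hit
  → r_2 = 1.3000
beam 3: φ=-45°, α=105°
  direction (-0.2588, 0.9659); cell (3,2); t to first gridline: x 1.3523, y 0.2174 (then +3.8637 / +1.0353)
    (3,3) via y @ 0.2174
    (3,4) via y @ 1.2527
    (2,4) via x @ 1.3523
    (2,5) via y @ 2.2880
    (2,6) via y @ 3.3232  # hit
  → r_3 = 3.3232
beam 4: φ=0°, α=150°
  direction (-0.8660, 0.5000); cell (3,2); t to first gridline: x 0.4041, y 0.4200 (then +1.1547 / +2.0000)
    (2,2) via x @ 0.4041
    (2,3) via y @ 0.4200
    (1,3) via x @ 1.5588
    (1,4) via y @ 2.4200
    (0,4) via x @ 2.7135  # hit
  → r_4 = 2.7135
beam 5: φ=45°, α=195°
  direction (-0.9659, -0.2588); cell (3,2); t to first gridline: x 0.3623, y 3.0523 (then +1.0353 / +3.8637)
    (2,2) via x @ 0.3623
    (1,2) via x @ 1.3976
    (0,2) via x @ 2.4329  # hit
  → r_5 = 2.4329
beam 6: φ=90°, α=240°
  direction (-0.5000, -0.8660); cell (3,2); t to first gridline: x 0.7000, y 0.9122 (then +2.0000 / +1.1547)
    (2,2) via x @ 0.7000
    (2,1) via y @ 0.9122
    (2,0) via y @ 2.0669  # hit
  → r_6 = 2.0669
beam 7: φ=135°, α=285°
  direction (0.2588, -0.9659); cell (3,2); t to first gridline: x 2.5114, y 0.8179 (then +3.8637 / +1.0353)
    (3,1) via y @ 0.8179
    (3,0) via y @ 1.8531  # hit
  → r_7 = 1.8531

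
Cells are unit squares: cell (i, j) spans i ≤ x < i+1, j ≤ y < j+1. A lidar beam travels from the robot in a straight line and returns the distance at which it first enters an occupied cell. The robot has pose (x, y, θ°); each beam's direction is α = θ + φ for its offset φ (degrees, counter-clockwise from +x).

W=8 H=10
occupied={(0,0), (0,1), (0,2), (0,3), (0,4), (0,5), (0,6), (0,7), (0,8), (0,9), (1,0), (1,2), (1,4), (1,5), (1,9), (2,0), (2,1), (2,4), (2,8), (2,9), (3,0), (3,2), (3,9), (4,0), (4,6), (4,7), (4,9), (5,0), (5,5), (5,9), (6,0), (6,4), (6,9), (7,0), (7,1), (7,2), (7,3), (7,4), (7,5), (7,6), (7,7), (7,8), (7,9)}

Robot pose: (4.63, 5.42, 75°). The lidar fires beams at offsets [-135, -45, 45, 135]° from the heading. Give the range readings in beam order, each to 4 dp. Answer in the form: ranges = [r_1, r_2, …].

beam 1: φ=-135°, α=300°
  d=(0.5000,-0.8660)  start (4,5)  tX=0.7400 tY=0.4850  stride 1/|dx|=2.0000 1/|dy|=1.1547
    cross y-line → (4,4), t=0.4850
    cross x-line → (5,4), t=0.7400
    cross y-line → (5,3), t=1.6397
    cross x-line → (6,3), t=2.7400
    cross y-line → (6,2), t=2.7944
    cross y-line → (6,1), t=3.9491
    cross x-line → (7,1), t=4.7400 (wall)
  → r_1 = 4.7400
beam 2: φ=-45°, α=30°
  d=(0.8660,0.5000)  start (4,5)  tX=0.4272 tY=1.1600  stride 1/|dx|=1.1547 1/|dy|=2.0000
    cross x-line → (5,5), t=0.4272 (wall)
  → r_2 = 0.4272
beam 3: φ=45°, α=120°
  d=(-0.5000,0.8660)  start (4,5)  tX=1.2600 tY=0.6697  stride 1/|dx|=2.0000 1/|dy|=1.1547
    cross y-line → (4,6), t=0.6697 (wall)
  → r_3 = 0.6697
beam 4: φ=135°, α=210°
  d=(-0.8660,-0.5000)  start (4,5)  tX=0.7275 tY=0.8400  stride 1/|dx|=1.1547 1/|dy|=2.0000
    cross x-line → (3,5), t=0.7275
    cross y-line → (3,4), t=0.8400
    cross x-line → (2,4), t=1.8822 (wall)
  → r_4 = 1.8822

ranges = [4.7400, 0.4272, 0.6697, 1.8822]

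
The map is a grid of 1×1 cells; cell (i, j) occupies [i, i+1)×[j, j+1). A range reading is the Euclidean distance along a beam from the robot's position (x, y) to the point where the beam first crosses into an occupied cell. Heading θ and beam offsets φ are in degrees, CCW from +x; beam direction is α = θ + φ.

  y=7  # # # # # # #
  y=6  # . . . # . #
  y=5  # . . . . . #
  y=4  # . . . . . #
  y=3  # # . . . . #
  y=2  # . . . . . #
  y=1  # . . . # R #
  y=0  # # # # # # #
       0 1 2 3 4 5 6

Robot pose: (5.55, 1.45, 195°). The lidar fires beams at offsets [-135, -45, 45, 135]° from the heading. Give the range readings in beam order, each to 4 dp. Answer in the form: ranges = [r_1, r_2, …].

beam 1: φ=-135°, α=60°
  d=(0.5000,0.8660)  start (5,1)  tX=0.9000 tY=0.6351  stride 1/|dx|=2.0000 1/|dy|=1.1547
    cross y-line → (5,2), t=0.6351
    cross x-line → (6,2), t=0.9000 (wall)
  → r_1 = 0.9000
beam 2: φ=-45°, α=150°
  d=(-0.8660,0.5000)  start (5,1)  tX=0.6351 tY=1.1000  stride 1/|dx|=1.1547 1/|dy|=2.0000
    cross x-line → (4,1), t=0.6351 (wall)
  → r_2 = 0.6351
beam 3: φ=45°, α=240°
  d=(-0.5000,-0.8660)  start (5,1)  tX=1.1000 tY=0.5196  stride 1/|dx|=2.0000 1/|dy|=1.1547
    cross y-line → (5,0), t=0.5196 (wall)
  → r_3 = 0.5196
beam 4: φ=135°, α=330°
  d=(0.8660,-0.5000)  start (5,1)  tX=0.5196 tY=0.9000  stride 1/|dx|=1.1547 1/|dy|=2.0000
    cross x-line → (6,1), t=0.5196 (wall)
  → r_4 = 0.5196

ranges = [0.9000, 0.6351, 0.5196, 0.5196]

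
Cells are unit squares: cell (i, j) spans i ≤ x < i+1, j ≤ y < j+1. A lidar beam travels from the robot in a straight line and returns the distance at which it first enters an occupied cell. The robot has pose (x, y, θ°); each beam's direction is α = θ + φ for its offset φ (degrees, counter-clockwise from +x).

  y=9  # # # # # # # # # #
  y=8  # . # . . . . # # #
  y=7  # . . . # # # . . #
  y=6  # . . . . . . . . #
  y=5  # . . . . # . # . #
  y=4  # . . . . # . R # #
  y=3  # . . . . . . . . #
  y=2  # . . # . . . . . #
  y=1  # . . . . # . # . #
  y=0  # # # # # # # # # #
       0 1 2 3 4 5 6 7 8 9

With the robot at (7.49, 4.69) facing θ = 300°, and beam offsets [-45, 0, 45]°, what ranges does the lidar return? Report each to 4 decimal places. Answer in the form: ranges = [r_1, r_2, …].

beam 1: φ=-45°, α=255°
  d=(-0.2588,-0.9659)  start (7,4)  tX=1.8932 tY=0.7143  stride 1/|dx|=3.8637 1/|dy|=1.0353
    cross y-line → (7,3), t=0.7143
    cross y-line → (7,2), t=1.7496
    cross x-line → (6,2), t=1.8932
    cross y-line → (6,1), t=2.7849
    cross y-line → (6,0), t=3.8202 (wall)
  → r_1 = 3.8202
beam 2: φ=0°, α=300°
  d=(0.5000,-0.8660)  start (7,4)  tX=1.0200 tY=0.7967  stride 1/|dx|=2.0000 1/|dy|=1.1547
    cross y-line → (7,3), t=0.7967
    cross x-line → (8,3), t=1.0200
    cross y-line → (8,2), t=1.9514
    cross x-line → (9,2), t=3.0200 (wall)
  → r_2 = 3.0200
beam 3: φ=45°, α=345°
  d=(0.9659,-0.2588)  start (7,4)  tX=0.5280 tY=2.6660  stride 1/|dx|=1.0353 1/|dy|=3.8637
    cross x-line → (8,4), t=0.5280 (wall)
  → r_3 = 0.5280

ranges = [3.8202, 3.0200, 0.5280]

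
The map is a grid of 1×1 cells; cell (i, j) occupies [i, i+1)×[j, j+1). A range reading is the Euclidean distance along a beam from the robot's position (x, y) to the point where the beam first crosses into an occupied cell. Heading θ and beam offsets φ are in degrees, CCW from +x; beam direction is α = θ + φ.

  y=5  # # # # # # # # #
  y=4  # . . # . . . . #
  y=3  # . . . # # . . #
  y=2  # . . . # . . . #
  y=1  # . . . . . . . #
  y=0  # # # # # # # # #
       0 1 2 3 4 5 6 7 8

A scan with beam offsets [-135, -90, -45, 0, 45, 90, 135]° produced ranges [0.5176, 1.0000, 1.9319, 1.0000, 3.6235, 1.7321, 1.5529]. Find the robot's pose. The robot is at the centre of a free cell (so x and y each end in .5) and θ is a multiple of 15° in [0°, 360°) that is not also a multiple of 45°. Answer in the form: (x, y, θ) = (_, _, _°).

The pose lattice has 24·16 = 384 candidates. Test each by forward raycasting.
  (5.5, 1.5, 330°): beam 1 = 1.9319 ≠ 0.5176 ✗
  (2.5, 1.5, 15°): beam 1 = 0.5774 ≠ 0.5176 ✗
  (5.5, 1.5, 30°): beam 2 = 0.5774 ≠ 1.0000 ✗
  (1.5, 2.5, 240°): beam 1 = 1.9319 ≠ 0.5176 ✗
  …
  (6.5, 4.5, 240°): r_1=0.5176, r_2=1.0000, r_3=1.9319, r_4=1.0000, r_5=3.6235, r_6=1.7321, r_7=1.5529 — all match ✓
Only this pose fits every beam.

(x, y, θ) = (6.5, 4.5, 240°)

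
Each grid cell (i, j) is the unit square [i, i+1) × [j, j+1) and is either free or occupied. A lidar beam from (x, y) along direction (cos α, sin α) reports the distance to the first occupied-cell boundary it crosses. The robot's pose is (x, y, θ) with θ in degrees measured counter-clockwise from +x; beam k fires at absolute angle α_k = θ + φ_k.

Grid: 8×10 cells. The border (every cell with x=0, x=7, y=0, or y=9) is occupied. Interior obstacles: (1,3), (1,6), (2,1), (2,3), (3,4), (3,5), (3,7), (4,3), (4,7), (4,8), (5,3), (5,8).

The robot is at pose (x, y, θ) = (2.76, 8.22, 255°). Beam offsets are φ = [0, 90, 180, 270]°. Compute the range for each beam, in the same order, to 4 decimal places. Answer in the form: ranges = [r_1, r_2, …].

ranges = [4.3689, 0.8500, 0.8075, 1.8221]

beam 1: φ=0°, α=255°
  direction (-0.2588, -0.9659); cell (2,8); t to first gridline: x 2.9364, y 0.2278 (then +3.8637 / +1.0353)
    (2,7) via y @ 0.2278
    (2,6) via y @ 1.2630
    (2,5) via y @ 2.2983
    (1,5) via x @ 2.9364
    (1,4) via y @ 3.3336
    (1,3) via y @ 4.3689  # hit
  → r_1 = 4.3689
beam 2: φ=90°, α=345°
  direction (0.9659, -0.2588); cell (2,8); t to first gridline: x 0.2485, y 0.8500 (then +1.0353 / +3.8637)
    (3,8) via x @ 0.2485
    (3,7) via y @ 0.8500  # hit
  → r_2 = 0.8500
beam 3: φ=180°, α=75°
  direction (0.2588, 0.9659); cell (2,8); t to first gridline: x 0.9273, y 0.8075 (then +3.8637 / +1.0353)
    (2,9) via y @ 0.8075  # hit
  → r_3 = 0.8075
beam 4: φ=270°, α=165°
  direction (-0.9659, 0.2588); cell (2,8); t to first gridline: x 0.7868, y 3.0137 (then +1.0353 / +3.8637)
    (1,8) via x @ 0.7868
    (0,8) via x @ 1.8221  # hit
  → r_4 = 1.8221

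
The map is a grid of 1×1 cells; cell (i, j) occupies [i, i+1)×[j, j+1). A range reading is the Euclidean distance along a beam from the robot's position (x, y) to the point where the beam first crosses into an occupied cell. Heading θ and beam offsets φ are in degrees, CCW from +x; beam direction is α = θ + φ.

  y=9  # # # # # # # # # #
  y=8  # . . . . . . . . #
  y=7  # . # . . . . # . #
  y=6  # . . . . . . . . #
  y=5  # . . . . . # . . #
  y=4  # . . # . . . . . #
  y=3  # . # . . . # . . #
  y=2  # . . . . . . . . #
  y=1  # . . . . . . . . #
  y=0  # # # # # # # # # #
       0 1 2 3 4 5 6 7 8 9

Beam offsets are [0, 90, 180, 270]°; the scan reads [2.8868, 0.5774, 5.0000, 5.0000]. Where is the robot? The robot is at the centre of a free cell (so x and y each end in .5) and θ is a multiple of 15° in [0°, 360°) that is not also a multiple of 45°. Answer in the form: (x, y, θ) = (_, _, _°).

(x, y, θ) = (5.5, 3.5, 300°)

The pose lattice has 58·16 = 928 candidates. Test each by forward raycasting.
  (3.5, 2.5, 15°): beam 1 = 2.5882 ≠ 2.8868 ✗
  (2.5, 2.5, 165°): beam 1 = 1.5529 ≠ 2.8868 ✗
  (1.5, 6.5, 330°): beam 1 = 5.1962 ≠ 2.8868 ✗
  …
  (5.5, 3.5, 300°): r_1=2.8868, r_2=0.5774, r_3=5.0000, r_4=5.0000 — all match ✓
Only this pose fits every beam.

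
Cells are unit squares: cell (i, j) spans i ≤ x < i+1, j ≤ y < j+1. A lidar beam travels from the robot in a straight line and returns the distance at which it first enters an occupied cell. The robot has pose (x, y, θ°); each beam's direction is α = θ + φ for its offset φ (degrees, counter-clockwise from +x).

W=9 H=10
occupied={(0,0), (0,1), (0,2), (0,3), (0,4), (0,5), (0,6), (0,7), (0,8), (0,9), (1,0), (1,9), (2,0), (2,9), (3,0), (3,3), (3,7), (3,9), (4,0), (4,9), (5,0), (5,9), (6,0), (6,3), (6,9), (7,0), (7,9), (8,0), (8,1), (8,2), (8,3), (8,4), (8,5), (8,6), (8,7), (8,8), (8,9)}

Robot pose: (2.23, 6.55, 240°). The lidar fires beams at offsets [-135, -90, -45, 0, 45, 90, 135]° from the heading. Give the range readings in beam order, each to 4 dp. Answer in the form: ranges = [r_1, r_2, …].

beam 1: φ=-135°, α=105°
  direction (-0.2588, 0.9659); cell (2,6); t to first gridline: x 0.8887, y 0.4659 (then +3.8637 / +1.0353)
    (2,7) via y @ 0.4659
    (1,7) via x @ 0.8887
    (1,8) via y @ 1.5012
    (1,9) via y @ 2.5364  # hit
  → r_1 = 2.5364
beam 2: φ=-90°, α=150°
  direction (-0.8660, 0.5000); cell (2,6); t to first gridline: x 0.2656, y 0.9000 (then +1.1547 / +2.0000)
    (1,6) via x @ 0.2656
    (1,7) via y @ 0.9000
    (0,7) via x @ 1.4203  # hit
  → r_2 = 1.4203
beam 3: φ=-45°, α=195°
  direction (-0.9659, -0.2588); cell (2,6); t to first gridline: x 0.2381, y 2.1250 (then +1.0353 / +3.8637)
    (1,6) via x @ 0.2381
    (0,6) via x @ 1.2734  # hit
  → r_3 = 1.2734
beam 4: φ=0°, α=240°
  direction (-0.5000, -0.8660); cell (2,6); t to first gridline: x 0.4600, y 0.6351 (then +2.0000 / +1.1547)
    (1,6) via x @ 0.4600
    (1,5) via y @ 0.6351
    (1,4) via y @ 1.7898
    (0,4) via x @ 2.4600  # hit
  → r_4 = 2.4600
beam 5: φ=45°, α=285°
  direction (0.2588, -0.9659); cell (2,6); t to first gridline: x 2.9751, y 0.5694 (then +3.8637 / +1.0353)
    (2,5) via y @ 0.5694
    (2,4) via y @ 1.6047
    (2,3) via y @ 2.6400
    (3,3) via x @ 2.9751  # hit
  → r_5 = 2.9751
beam 6: φ=90°, α=330°
  direction (0.8660, -0.5000); cell (2,6); t to first gridline: x 0.8891, y 1.1000 (then +1.1547 / +2.0000)
    (3,6) via x @ 0.8891
    (3,5) via y @ 1.1000
    (4,5) via x @ 2.0438
    (4,4) via y @ 3.1000
    (5,4) via x @ 3.1985
    (6,4) via x @ 4.3532
    (6,3) via y @ 5.1000  # hit
  → r_6 = 5.1000
beam 7: φ=135°, α=15°
  direction (0.9659, 0.2588); cell (2,6); t to first gridline: x 0.7972, y 1.7387 (then +1.0353 / +3.8637)
    (3,6) via x @ 0.7972
    (3,7) via y @ 1.7387  # hit
  → r_7 = 1.7387

ranges = [2.5364, 1.4203, 1.2734, 2.4600, 2.9751, 5.1000, 1.7387]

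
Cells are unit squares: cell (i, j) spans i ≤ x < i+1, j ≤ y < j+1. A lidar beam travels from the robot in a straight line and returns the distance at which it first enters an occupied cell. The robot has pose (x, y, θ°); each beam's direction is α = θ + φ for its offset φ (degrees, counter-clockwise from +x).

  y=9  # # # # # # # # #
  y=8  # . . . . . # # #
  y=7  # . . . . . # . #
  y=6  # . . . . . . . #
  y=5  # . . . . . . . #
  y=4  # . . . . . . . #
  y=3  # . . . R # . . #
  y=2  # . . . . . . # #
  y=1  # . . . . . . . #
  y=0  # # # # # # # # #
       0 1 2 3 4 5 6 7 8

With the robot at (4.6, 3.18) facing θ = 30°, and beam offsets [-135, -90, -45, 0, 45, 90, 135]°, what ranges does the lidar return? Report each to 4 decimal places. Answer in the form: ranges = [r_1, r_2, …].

ranges = [2.2569, 2.5172, 0.4141, 0.4619, 5.4092, 6.7204, 3.7270]

beam 1: φ=-135°, α=255°
  direction (-0.2588, -0.9659); cell (4,3); t to first gridline: x 2.3182, y 0.1863 (then +3.8637 / +1.0353)
    (4,2) via y @ 0.1863
    (4,1) via y @ 1.2216
    (4,0) via y @ 2.2569  # hit
  → r_1 = 2.2569
beam 2: φ=-90°, α=300°
  direction (0.5000, -0.8660); cell (4,3); t to first gridline: x 0.8000, y 0.2078 (then +2.0000 / +1.1547)
    (4,2) via y @ 0.2078
    (5,2) via x @ 0.8000
    (5,1) via y @ 1.3625
    (5,0) via y @ 2.5172  # hit
  → r_2 = 2.5172
beam 3: φ=-45°, α=345°
  direction (0.9659, -0.2588); cell (4,3); t to first gridline: x 0.4141, y 0.6955 (then +1.0353 / +3.8637)
    (5,3) via x @ 0.4141  # hit
  → r_3 = 0.4141
beam 4: φ=0°, α=30°
  direction (0.8660, 0.5000); cell (4,3); t to first gridline: x 0.4619, y 1.6400 (then +1.1547 / +2.0000)
    (5,3) via x @ 0.4619  # hit
  → r_4 = 0.4619
beam 5: φ=45°, α=75°
  direction (0.2588, 0.9659); cell (4,3); t to first gridline: x 1.5455, y 0.8489 (then +3.8637 / +1.0353)
    (4,4) via y @ 0.8489
    (5,4) via x @ 1.5455
    (5,5) via y @ 1.8842
    (5,6) via y @ 2.9195
    (5,7) via y @ 3.9548
    (5,8) via y @ 4.9900
    (6,8) via x @ 5.4092  # hit
  → r_5 = 5.4092
beam 6: φ=90°, α=120°
  direction (-0.5000, 0.8660); cell (4,3); t to first gridline: x 1.2000, y 0.9469 (then +2.0000 / +1.1547)
    (4,4) via y @ 0.9469
    (3,4) via x @ 1.2000
    (3,5) via y @ 2.1016
    (2,5) via x @ 3.2000
    (2,6) via y @ 3.2563
    (2,7) via y @ 4.4110
    (1,7) via x @ 5.2000
    (1,8) via y @ 5.5657
    (1,9) via y @ 6.7204  # hit
  → r_6 = 6.7204
beam 7: φ=135°, α=165°
  direction (-0.9659, 0.2588); cell (4,3); t to first gridline: x 0.6212, y 3.1682 (then +1.0353 / +3.8637)
    (3,3) via x @ 0.6212
    (2,3) via x @ 1.6564
    (1,3) via x @ 2.6917
    (1,4) via y @ 3.1682
    (0,4) via x @ 3.7270  # hit
  → r_7 = 3.7270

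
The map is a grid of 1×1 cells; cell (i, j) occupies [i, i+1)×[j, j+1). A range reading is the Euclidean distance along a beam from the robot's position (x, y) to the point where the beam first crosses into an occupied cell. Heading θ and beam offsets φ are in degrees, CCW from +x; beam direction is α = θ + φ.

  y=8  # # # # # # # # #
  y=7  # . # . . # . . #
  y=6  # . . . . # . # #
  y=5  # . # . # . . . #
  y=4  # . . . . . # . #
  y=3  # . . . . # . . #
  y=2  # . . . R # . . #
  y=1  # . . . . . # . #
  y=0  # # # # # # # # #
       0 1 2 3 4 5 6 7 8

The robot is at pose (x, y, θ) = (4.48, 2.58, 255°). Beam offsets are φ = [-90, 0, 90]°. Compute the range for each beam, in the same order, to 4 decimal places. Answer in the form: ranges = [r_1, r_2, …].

beam 1: φ=-90°, α=165°
  direction (-0.9659, 0.2588); cell (4,2); t to first gridline: x 0.4969, y 1.6228 (then +1.0353 / +3.8637)
    (3,2) via x @ 0.4969
    (2,2) via x @ 1.5322
    (2,3) via y @ 1.6228
    (1,3) via x @ 2.5675
    (0,3) via x @ 3.6028  # hit
  → r_1 = 3.6028
beam 2: φ=0°, α=255°
  direction (-0.2588, -0.9659); cell (4,2); t to first gridline: x 1.8546, y 0.6005 (then +3.8637 / +1.0353)
    (4,1) via y @ 0.6005
    (4,0) via y @ 1.6357  # hit
  → r_2 = 1.6357
beam 3: φ=90°, α=345°
  direction (0.9659, -0.2588); cell (4,2); t to first gridline: x 0.5383, y 2.2409 (then +1.0353 / +3.8637)
    (5,2) via x @ 0.5383  # hit
  → r_3 = 0.5383

ranges = [3.6028, 1.6357, 0.5383]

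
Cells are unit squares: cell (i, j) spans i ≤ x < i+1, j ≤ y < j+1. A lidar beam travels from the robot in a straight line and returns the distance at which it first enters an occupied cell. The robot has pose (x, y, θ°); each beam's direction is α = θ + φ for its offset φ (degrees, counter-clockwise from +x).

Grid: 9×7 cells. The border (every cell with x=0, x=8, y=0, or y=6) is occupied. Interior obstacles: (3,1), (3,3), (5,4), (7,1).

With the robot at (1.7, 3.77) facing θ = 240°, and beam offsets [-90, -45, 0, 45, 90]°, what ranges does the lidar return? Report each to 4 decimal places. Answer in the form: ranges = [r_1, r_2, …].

beam 1: φ=-90°, α=150°
  d=(-0.8660,0.5000)  start (1,3)  tX=0.8083 tY=0.4600  stride 1/|dx|=1.1547 1/|dy|=2.0000
    cross y-line → (1,4), t=0.4600
    cross x-line → (0,4), t=0.8083 (wall)
  → r_1 = 0.8083
beam 2: φ=-45°, α=195°
  d=(-0.9659,-0.2588)  start (1,3)  tX=0.7247 tY=2.9751  stride 1/|dx|=1.0353 1/|dy|=3.8637
    cross x-line → (0,3), t=0.7247 (wall)
  → r_2 = 0.7247
beam 3: φ=0°, α=240°
  d=(-0.5000,-0.8660)  start (1,3)  tX=1.4000 tY=0.8891  stride 1/|dx|=2.0000 1/|dy|=1.1547
    cross y-line → (1,2), t=0.8891
    cross x-line → (0,2), t=1.4000 (wall)
  → r_3 = 1.4000
beam 4: φ=45°, α=285°
  d=(0.2588,-0.9659)  start (1,3)  tX=1.1591 tY=0.7972  stride 1/|dx|=3.8637 1/|dy|=1.0353
    cross y-line → (1,2), t=0.7972
    cross x-line → (2,2), t=1.1591
    cross y-line → (2,1), t=1.8324
    cross y-line → (2,0), t=2.8677 (wall)
  → r_4 = 2.8677
beam 5: φ=90°, α=330°
  d=(0.8660,-0.5000)  start (1,3)  tX=0.3464 tY=1.5400  stride 1/|dx|=1.1547 1/|dy|=2.0000
    cross x-line → (2,3), t=0.3464
    cross x-line → (3,3), t=1.5011 (wall)
  → r_5 = 1.5011

ranges = [0.8083, 0.7247, 1.4000, 2.8677, 1.5011]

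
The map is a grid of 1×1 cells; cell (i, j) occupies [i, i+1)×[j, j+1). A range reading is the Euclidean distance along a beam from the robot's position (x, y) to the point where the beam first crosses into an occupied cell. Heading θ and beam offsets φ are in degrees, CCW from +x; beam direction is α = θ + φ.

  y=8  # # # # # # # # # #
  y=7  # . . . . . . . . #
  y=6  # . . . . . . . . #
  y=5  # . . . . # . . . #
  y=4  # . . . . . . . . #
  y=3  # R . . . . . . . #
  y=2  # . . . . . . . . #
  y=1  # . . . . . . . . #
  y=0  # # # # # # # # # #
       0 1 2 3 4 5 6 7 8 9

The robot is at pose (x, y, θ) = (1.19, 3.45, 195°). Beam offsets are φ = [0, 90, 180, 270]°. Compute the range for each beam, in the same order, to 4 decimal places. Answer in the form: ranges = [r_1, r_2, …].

beam 1: φ=0°, α=195°
  d=(-0.9659,-0.2588)  start (1,3)  tX=0.1967 tY=1.7387  stride 1/|dx|=1.0353 1/|dy|=3.8637
    cross x-line → (0,3), t=0.1967 (wall)
  → r_1 = 0.1967
beam 2: φ=90°, α=285°
  d=(0.2588,-0.9659)  start (1,3)  tX=3.1296 tY=0.4659  stride 1/|dx|=3.8637 1/|dy|=1.0353
    cross y-line → (1,2), t=0.4659
    cross y-line → (1,1), t=1.5012
    cross y-line → (1,0), t=2.5364 (wall)
  → r_2 = 2.5364
beam 3: φ=180°, α=15°
  d=(0.9659,0.2588)  start (1,3)  tX=0.8386 tY=2.1250  stride 1/|dx|=1.0353 1/|dy|=3.8637
    cross x-line → (2,3), t=0.8386
    cross x-line → (3,3), t=1.8738
    cross y-line → (3,4), t=2.1250
    cross x-line → (4,4), t=2.9091
    cross x-line → (5,4), t=3.9444
    cross x-line → (6,4), t=4.9797
    cross y-line → (6,5), t=5.9887
    cross x-line → (7,5), t=6.0150
    cross x-line → (8,5), t=7.0502
    cross x-line → (9,5), t=8.0855 (wall)
  → r_3 = 8.0855
beam 4: φ=270°, α=105°
  d=(-0.2588,0.9659)  start (1,3)  tX=0.7341 tY=0.5694  stride 1/|dx|=3.8637 1/|dy|=1.0353
    cross y-line → (1,4), t=0.5694
    cross x-line → (0,4), t=0.7341 (wall)
  → r_4 = 0.7341

ranges = [0.1967, 2.5364, 8.0855, 0.7341]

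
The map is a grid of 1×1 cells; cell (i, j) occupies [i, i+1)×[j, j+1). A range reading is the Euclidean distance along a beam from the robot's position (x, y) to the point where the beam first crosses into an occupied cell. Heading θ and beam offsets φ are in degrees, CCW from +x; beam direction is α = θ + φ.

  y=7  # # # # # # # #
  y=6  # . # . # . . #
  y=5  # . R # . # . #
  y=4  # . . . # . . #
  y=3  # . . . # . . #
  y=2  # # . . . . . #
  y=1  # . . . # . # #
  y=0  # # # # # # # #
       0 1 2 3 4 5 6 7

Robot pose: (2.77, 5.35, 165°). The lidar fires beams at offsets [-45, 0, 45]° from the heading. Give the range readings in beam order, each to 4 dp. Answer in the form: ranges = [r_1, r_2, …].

beam 1: φ=-45°, α=120°
  dir = (cos 120°, sin 120°) = (-0.5000, 0.8660); from cell (2,5)
  next x-line at t=1.5400, next y-line at t=0.7506; Δt_x=2.0000, Δt_y=1.1547
    y: enter (2,6) at t=0.7506 ← occupied
  → r_1 = 0.7506
beam 2: φ=0°, α=165°
  dir = (cos 165°, sin 165°) = (-0.9659, 0.2588); from cell (2,5)
  next x-line at t=0.7972, next y-line at t=2.5114; Δt_x=1.0353, Δt_y=3.8637
    x: enter (1,5) at t=0.7972
    x: enter (0,5) at t=1.8324 ← occupied
  → r_2 = 1.8324
beam 3: φ=45°, α=210°
  dir = (cos 210°, sin 210°) = (-0.8660, -0.5000); from cell (2,5)
  next x-line at t=0.8891, next y-line at t=0.7000; Δt_x=1.1547, Δt_y=2.0000
    y: enter (2,4) at t=0.7000
    x: enter (1,4) at t=0.8891
    x: enter (0,4) at t=2.0438 ← occupied
  → r_3 = 2.0438

ranges = [0.7506, 1.8324, 2.0438]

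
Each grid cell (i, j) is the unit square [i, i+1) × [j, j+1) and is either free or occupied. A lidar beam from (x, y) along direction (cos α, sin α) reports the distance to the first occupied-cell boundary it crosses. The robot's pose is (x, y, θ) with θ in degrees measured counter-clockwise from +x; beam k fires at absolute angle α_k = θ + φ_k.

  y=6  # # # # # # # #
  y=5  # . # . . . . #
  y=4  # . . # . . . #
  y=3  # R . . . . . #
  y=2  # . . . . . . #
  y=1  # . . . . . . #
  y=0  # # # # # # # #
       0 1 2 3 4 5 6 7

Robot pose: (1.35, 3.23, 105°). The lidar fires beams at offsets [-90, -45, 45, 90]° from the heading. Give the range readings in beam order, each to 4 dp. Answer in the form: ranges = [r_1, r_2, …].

ranges = [5.8493, 2.0438, 0.4041, 0.3623]

beam 1: φ=-90°, α=15°
  cosα=0.9659 sinα=0.2588 | (1,3) | tMaxX 0.6729 tMaxY 2.9751 | tΔX 1.0353 tΔY 3.8637
    t=0.6729 [x] (2,3)
    t=1.7082 [x] (3,3)
    t=2.7435 [x] (4,3)
    t=2.9751 [y] (4,4)
    t=3.7788 [x] (5,4)
    t=4.8140 [x] (6,4)
    t=5.8493 [x] (7,4) — stop
  → r_1 = 5.8493
beam 2: φ=-45°, α=60°
  cosα=0.5000 sinα=0.8660 | (1,3) | tMaxX 1.3000 tMaxY 0.8891 | tΔX 2.0000 tΔY 1.1547
    t=0.8891 [y] (1,4)
    t=1.3000 [x] (2,4)
    t=2.0438 [y] (2,5) — stop
  → r_2 = 2.0438
beam 3: φ=45°, α=150°
  cosα=-0.8660 sinα=0.5000 | (1,3) | tMaxX 0.4041 tMaxY 1.5400 | tΔX 1.1547 tΔY 2.0000
    t=0.4041 [x] (0,3) — stop
  → r_3 = 0.4041
beam 4: φ=90°, α=195°
  cosα=-0.9659 sinα=-0.2588 | (1,3) | tMaxX 0.3623 tMaxY 0.8887 | tΔX 1.0353 tΔY 3.8637
    t=0.3623 [x] (0,3) — stop
  → r_4 = 0.3623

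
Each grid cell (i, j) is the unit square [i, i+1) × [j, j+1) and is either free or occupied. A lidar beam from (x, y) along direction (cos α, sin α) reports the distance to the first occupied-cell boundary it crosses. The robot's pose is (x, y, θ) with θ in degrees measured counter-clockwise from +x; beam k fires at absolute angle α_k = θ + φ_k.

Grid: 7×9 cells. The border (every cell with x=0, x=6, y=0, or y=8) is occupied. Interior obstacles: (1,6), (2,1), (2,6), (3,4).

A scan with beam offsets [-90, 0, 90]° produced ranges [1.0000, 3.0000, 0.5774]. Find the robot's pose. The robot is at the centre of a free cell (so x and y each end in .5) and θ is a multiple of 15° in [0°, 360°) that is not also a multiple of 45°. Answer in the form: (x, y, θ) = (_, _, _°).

(x, y, θ) = (5.5, 7.5, 240°)

Enumerate (i+0.5, j+0.5, θ) over the 31 free cells and 16 admissible headings. For each, cast all 3 beams and compare to the given ranges.
  (1.5, 7.5, 105°): beam 1 = 1.9319 ≠ 1.0000 ✗
  (1.5, 7.5, 60°): beam 2 = 0.5774 ≠ 3.0000 ✗
  (4.5, 4.5, 195°): beam 1 = 3.6235 ≠ 1.0000 ✗
  (3.5, 5.5, 285°): beam 1 = 2.5882 ≠ 1.0000 ✗
  (2.5, 7.5, 195°): beam 1 = 0.5176 ≠ 1.0000 ✗
  …
  (5.5, 7.5, 240°): r_1=1.0000, r_2=3.0000, r_3=0.5774 — all match ✓
Unique over the lattice → pose = (5.5, 7.5, 240°).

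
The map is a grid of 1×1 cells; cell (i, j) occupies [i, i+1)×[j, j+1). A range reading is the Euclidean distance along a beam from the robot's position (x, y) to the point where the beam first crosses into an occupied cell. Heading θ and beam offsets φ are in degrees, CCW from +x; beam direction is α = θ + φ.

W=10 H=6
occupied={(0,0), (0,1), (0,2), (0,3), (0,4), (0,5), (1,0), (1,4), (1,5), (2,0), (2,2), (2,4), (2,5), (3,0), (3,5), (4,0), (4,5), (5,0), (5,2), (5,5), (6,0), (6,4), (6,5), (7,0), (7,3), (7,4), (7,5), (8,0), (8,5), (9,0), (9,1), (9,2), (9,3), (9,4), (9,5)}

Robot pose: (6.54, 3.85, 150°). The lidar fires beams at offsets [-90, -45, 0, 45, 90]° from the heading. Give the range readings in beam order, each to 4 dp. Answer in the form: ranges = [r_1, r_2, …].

ranges = [0.1732, 0.1553, 0.3000, 3.6649, 1.0800]

beam 1: φ=-90°, α=60°
  direction (0.5000, 0.8660); cell (6,3); t to first gridline: x 0.9200, y 0.1732 (then +2.0000 / +1.1547)
    (6,4) via y @ 0.1732  # hit
  → r_1 = 0.1732
beam 2: φ=-45°, α=105°
  direction (-0.2588, 0.9659); cell (6,3); t to first gridline: x 2.0864, y 0.1553 (then +3.8637 / +1.0353)
    (6,4) via y @ 0.1553  # hit
  → r_2 = 0.1553
beam 3: φ=0°, α=150°
  direction (-0.8660, 0.5000); cell (6,3); t to first gridline: x 0.6235, y 0.3000 (then +1.1547 / +2.0000)
    (6,4) via y @ 0.3000  # hit
  → r_3 = 0.3000
beam 4: φ=45°, α=195°
  direction (-0.9659, -0.2588); cell (6,3); t to first gridline: x 0.5590, y 3.2841 (then +1.0353 / +3.8637)
    (5,3) via x @ 0.5590
    (4,3) via x @ 1.5943
    (3,3) via x @ 2.6296
    (3,2) via y @ 3.2841
    (2,2) via x @ 3.6649  # hit
  → r_4 = 3.6649
beam 5: φ=90°, α=240°
  direction (-0.5000, -0.8660); cell (6,3); t to first gridline: x 1.0800, y 0.9815 (then +2.0000 / +1.1547)
    (6,2) via y @ 0.9815
    (5,2) via x @ 1.0800  # hit
  → r_5 = 1.0800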